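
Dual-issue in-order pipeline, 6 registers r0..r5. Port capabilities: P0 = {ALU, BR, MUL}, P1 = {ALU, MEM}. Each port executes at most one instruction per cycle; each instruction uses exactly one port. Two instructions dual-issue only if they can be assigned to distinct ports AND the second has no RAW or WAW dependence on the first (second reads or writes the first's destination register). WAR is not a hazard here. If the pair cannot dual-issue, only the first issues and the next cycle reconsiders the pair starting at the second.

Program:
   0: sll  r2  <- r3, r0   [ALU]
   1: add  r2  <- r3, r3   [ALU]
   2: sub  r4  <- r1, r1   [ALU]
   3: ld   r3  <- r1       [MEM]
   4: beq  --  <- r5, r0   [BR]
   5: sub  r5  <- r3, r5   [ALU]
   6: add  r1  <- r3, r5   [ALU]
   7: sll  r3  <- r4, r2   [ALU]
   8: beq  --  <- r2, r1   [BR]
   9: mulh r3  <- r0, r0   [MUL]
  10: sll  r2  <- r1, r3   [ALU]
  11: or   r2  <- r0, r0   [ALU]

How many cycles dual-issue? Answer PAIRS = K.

PAIRS = 3

  cy0 -> i0 (sll) WAW r2
  cy1 -> i1&i2 (add/sub) pair
  cy2 -> i3&i4 (ld/beq) pair
  cy3 -> i5 (sub) RAW r5
  cy4 -> i6&i7 (add/sll) pair
  cy5 -> i8 (beq) no-port BR/MUL
  cy6 -> i9 (mulh) RAW r3
  cy7 -> i10 (sll) WAW r2
  cy8 -> i11 (or) tail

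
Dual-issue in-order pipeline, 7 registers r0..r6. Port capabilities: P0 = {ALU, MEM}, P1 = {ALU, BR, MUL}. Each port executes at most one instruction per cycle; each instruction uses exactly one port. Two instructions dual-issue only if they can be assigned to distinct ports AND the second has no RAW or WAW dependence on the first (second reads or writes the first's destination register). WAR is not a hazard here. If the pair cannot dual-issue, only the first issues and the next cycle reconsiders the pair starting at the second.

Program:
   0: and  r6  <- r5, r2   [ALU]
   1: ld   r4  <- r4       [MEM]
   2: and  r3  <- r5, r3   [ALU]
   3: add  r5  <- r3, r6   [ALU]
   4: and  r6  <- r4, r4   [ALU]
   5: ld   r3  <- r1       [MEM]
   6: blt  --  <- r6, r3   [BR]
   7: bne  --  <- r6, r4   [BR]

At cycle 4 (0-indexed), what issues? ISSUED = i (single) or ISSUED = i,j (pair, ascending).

0. and+ld @i0,i1  | dual
1. and @i2  | RAW r3
2. add+and @i3,i4  | dual
3. ld @i5  | RAW r3
4. blt @i6  | no-port BR/BR
5. bne @i7  | tail

ISSUED = 6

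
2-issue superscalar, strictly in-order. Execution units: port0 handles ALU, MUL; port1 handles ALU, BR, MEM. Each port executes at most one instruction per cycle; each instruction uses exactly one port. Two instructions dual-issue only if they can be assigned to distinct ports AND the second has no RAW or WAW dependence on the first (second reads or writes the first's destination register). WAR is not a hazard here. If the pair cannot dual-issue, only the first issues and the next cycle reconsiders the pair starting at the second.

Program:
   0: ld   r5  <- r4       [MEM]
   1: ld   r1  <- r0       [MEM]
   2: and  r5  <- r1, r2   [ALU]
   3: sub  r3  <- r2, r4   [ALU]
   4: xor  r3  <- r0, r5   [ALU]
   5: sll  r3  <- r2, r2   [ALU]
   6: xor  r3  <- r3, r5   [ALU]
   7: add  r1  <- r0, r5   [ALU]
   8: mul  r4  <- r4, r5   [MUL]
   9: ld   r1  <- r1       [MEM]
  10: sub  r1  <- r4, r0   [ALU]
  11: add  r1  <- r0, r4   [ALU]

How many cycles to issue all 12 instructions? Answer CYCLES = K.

CYCLES = 9

t=0 i0:ld.MEM ; no-port MEM/MEM
t=1 i1:ld.MEM ; RAW r1
t=2 i2&i3:and.ALU;sub.ALU ; 2-wide
t=3 i4:xor.ALU ; WAW r3
t=4 i5:sll.ALU ; RAW+WAW r3
t=5 i6&i7:xor.ALU;add.ALU ; 2-wide
t=6 i8&i9:mul.MUL;ld.MEM ; 2-wide
t=7 i10:sub.ALU ; WAW r1
t=8 i11:add.ALU ; tail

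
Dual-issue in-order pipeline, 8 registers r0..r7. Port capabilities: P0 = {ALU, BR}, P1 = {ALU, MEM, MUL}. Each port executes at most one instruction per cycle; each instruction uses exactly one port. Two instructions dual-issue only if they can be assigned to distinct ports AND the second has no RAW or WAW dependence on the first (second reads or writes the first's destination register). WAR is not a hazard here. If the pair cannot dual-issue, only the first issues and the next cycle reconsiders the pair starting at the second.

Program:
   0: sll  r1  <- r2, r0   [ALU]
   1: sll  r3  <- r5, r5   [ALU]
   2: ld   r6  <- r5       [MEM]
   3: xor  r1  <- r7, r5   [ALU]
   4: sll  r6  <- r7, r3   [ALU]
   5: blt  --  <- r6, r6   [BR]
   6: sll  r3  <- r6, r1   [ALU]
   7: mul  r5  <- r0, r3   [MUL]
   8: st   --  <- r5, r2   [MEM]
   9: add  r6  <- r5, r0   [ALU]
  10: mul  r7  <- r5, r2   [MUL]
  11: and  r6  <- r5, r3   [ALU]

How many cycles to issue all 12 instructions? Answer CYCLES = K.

CYCLES = 7

t=0 i0/i1:sll sll ; pair
t=1 i2/i3:ld xor ; pair
t=2 i4:sll ; RAW r6
t=3 i5/i6:blt sll ; pair
t=4 i7:mul ; no-port MUL/MEM
t=5 i8/i9:st add ; pair
t=6 i10/i11:mul and ; pair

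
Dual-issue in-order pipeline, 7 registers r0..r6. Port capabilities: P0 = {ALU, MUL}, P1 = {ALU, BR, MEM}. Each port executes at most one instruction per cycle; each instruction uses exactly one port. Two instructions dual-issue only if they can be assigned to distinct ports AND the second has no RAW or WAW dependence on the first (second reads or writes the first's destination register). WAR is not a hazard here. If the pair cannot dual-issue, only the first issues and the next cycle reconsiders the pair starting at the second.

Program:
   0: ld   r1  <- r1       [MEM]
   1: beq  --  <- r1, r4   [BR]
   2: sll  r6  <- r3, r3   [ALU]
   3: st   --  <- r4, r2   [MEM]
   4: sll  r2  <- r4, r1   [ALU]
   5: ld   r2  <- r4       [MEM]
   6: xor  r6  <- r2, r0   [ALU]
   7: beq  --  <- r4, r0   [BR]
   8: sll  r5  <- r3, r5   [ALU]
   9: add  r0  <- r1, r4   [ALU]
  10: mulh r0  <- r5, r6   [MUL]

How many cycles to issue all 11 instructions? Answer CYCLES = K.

t=0 i0:ld ; no-port MEM/BR
t=1 i1&i2:beq sll ; dual
t=2 i3&i4:st sll ; dual
t=3 i5:ld ; RAW r2
t=4 i6&i7:xor beq ; dual
t=5 i8&i9:sll add ; dual
t=6 i10:mulh ; tail

CYCLES = 7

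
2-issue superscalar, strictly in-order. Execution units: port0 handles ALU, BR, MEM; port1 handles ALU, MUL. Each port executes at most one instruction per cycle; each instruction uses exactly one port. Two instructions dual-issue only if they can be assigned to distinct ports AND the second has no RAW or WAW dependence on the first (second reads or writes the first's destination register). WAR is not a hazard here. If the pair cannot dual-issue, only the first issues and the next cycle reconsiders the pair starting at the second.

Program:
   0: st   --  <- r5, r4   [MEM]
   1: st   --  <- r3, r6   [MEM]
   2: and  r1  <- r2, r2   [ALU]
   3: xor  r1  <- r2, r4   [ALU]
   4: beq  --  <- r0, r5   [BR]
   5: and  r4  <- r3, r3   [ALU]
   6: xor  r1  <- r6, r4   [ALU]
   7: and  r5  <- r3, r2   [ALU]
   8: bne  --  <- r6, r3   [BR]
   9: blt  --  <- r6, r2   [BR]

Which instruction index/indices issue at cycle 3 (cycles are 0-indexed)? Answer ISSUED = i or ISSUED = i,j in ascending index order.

  cy0 -> i0 (st) no-port MEM/MEM
  cy1 -> i1/i2 (st/and) 2-wide
  cy2 -> i3/i4 (xor/beq) 2-wide
  cy3 -> i5 (and) RAW r4
  cy4 -> i6/i7 (xor/and) 2-wide
  cy5 -> i8 (bne) no-port BR/BR
  cy6 -> i9 (blt) tail

ISSUED = 5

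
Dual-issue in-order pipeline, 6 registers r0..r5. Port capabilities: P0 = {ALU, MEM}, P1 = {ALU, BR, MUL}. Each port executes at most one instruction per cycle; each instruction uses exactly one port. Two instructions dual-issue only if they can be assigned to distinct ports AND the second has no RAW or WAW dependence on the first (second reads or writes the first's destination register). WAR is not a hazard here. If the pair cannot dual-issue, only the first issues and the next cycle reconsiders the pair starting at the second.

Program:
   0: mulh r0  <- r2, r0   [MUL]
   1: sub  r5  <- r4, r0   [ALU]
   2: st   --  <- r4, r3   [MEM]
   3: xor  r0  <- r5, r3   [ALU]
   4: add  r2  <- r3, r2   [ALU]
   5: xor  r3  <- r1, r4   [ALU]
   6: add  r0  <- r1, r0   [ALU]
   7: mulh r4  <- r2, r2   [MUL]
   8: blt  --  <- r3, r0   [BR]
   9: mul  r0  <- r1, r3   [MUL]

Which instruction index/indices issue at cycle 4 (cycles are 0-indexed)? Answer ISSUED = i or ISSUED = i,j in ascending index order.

ISSUED = 7

c0: i0 mulh.MUL  RAW r0
c1: i1/i2 sub.ALU st.MEM  dual
c2: i3/i4 xor.ALU add.ALU  dual
c3: i5/i6 xor.ALU add.ALU  dual
c4: i7 mulh.MUL  no-port MUL/BR
c5: i8 blt.BR  no-port BR/MUL
c6: i9 mul.MUL  tail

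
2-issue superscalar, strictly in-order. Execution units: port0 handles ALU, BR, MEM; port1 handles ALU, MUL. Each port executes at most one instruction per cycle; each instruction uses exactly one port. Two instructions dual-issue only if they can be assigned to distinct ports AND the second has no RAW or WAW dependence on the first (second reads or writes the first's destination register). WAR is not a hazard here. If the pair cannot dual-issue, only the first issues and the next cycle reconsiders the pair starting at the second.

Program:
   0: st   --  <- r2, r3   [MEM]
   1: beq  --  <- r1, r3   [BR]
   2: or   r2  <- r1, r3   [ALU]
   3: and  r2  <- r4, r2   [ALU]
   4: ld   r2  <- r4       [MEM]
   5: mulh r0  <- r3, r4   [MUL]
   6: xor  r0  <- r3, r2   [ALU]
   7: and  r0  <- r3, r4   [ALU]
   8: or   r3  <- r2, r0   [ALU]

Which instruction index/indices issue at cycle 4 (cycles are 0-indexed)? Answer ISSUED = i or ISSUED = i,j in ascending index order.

c0: i0 st  no-port MEM/BR
c1: i1&i2 beq+or  2-wide
c2: i3 and  WAW r2
c3: i4&i5 ld+mulh  2-wide
c4: i6 xor  WAW r0
c5: i7 and  RAW r0
c6: i8 or  tail

ISSUED = 6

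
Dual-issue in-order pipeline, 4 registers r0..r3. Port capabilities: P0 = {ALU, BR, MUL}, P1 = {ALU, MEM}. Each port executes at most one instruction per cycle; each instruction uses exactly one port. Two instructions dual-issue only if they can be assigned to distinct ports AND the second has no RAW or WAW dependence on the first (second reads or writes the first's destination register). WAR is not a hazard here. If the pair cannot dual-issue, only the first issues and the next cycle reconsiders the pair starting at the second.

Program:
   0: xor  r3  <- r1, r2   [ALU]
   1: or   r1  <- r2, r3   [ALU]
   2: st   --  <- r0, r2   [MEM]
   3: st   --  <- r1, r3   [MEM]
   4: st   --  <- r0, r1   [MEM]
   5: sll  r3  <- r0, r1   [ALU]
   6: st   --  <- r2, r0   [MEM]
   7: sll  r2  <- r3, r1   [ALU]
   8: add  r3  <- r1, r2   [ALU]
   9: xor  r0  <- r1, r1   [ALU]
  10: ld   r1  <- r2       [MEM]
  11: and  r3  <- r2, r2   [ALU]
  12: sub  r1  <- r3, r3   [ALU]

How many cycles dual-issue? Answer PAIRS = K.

[0] i0  xor.ALU  -- RAW r3
[1] i1+i2  or.ALU/st.MEM  -- dual
[2] i3  st.MEM  -- no-port MEM/MEM
[3] i4+i5  st.MEM/sll.ALU  -- dual
[4] i6+i7  st.MEM/sll.ALU  -- dual
[5] i8+i9  add.ALU/xor.ALU  -- dual
[6] i10+i11  ld.MEM/and.ALU  -- dual
[7] i12  sub.ALU  -- tail

PAIRS = 5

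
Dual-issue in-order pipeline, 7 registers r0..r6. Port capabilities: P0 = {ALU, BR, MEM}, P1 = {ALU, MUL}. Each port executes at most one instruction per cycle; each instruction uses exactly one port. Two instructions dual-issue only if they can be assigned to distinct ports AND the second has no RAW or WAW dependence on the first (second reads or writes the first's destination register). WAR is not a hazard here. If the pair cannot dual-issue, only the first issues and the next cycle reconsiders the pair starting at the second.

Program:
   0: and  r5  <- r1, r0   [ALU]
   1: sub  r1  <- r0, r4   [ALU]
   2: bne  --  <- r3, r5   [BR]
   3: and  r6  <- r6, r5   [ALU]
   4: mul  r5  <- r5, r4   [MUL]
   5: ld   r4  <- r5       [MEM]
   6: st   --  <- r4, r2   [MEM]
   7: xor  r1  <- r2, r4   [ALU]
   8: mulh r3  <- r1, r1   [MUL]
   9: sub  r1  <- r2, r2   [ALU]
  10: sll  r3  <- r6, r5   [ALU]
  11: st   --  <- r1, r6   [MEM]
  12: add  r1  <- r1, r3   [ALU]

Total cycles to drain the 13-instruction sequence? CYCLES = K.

#0 head=0: and/sub i0/i1 dual
#1 head=2: bne/and i2/i3 dual
#2 head=4: mul i4 RAW r5
#3 head=5: ld i5 no-port MEM/MEM
#4 head=6: st/xor i6/i7 dual
#5 head=8: mulh/sub i8/i9 dual
#6 head=10: sll/st i10/i11 dual
#7 head=12: add i12 tail

CYCLES = 8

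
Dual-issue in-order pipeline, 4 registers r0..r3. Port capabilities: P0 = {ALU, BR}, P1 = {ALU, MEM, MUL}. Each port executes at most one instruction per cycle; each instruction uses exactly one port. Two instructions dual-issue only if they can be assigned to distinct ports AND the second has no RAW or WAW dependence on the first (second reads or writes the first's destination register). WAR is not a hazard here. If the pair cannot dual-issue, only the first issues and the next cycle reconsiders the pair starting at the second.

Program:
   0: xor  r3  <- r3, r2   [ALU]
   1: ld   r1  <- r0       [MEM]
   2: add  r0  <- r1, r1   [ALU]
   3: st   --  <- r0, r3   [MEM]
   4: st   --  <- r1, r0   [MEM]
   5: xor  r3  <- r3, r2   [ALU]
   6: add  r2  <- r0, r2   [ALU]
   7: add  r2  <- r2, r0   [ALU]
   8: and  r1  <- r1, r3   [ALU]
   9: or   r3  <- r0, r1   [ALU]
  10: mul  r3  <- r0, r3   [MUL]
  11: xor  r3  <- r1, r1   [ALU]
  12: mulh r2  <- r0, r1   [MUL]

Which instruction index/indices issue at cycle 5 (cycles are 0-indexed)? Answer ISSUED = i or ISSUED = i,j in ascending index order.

ISSUED = 7,8

#0 head=0: xor.ALU/ld.MEM i0/i1 dual
#1 head=2: add.ALU i2 RAW r0
#2 head=3: st.MEM i3 no-port MEM/MEM
#3 head=4: st.MEM/xor.ALU i4/i5 dual
#4 head=6: add.ALU i6 RAW+WAW r2
#5 head=7: add.ALU/and.ALU i7/i8 dual
#6 head=9: or.ALU i9 RAW+WAW r3
#7 head=10: mul.MUL i10 WAW r3
#8 head=11: xor.ALU/mulh.MUL i11/i12 dual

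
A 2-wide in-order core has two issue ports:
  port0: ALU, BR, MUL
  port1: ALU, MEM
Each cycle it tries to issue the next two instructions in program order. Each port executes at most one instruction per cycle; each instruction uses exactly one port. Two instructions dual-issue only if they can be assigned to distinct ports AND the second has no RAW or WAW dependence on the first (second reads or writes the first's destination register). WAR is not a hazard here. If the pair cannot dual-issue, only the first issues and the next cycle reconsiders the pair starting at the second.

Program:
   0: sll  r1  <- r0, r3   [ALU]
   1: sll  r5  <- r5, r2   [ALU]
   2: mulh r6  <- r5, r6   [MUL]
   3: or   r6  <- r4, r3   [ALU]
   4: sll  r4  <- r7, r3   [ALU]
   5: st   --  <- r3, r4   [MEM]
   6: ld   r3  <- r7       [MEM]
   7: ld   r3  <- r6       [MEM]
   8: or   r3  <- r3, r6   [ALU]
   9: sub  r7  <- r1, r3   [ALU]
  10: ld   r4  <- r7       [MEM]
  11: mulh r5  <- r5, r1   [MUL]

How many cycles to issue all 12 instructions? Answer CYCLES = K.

#0 head=0: sll.ALU/sll.ALU i0,i1 dual
#1 head=2: mulh.MUL i2 WAW r6
#2 head=3: or.ALU/sll.ALU i3,i4 dual
#3 head=5: st.MEM i5 no-port MEM/MEM
#4 head=6: ld.MEM i6 no-port MEM/MEM
#5 head=7: ld.MEM i7 RAW+WAW r3
#6 head=8: or.ALU i8 RAW r3
#7 head=9: sub.ALU i9 RAW r7
#8 head=10: ld.MEM/mulh.MUL i10,i11 dual

CYCLES = 9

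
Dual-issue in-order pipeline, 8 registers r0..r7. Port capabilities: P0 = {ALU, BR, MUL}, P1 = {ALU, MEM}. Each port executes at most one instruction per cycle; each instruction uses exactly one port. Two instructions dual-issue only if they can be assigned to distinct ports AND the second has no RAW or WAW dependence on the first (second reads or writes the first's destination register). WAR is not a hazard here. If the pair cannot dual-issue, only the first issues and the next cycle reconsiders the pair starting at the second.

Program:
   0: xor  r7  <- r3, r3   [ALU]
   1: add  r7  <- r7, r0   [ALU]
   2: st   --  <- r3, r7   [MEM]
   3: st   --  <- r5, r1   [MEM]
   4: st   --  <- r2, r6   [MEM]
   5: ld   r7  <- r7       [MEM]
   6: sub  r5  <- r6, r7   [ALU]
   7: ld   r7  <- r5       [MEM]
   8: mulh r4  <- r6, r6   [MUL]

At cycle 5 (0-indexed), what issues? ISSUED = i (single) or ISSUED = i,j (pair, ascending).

c0: i0 xor  RAW+WAW r7
c1: i1 add  RAW r7
c2: i2 st  no-port MEM/MEM
c3: i3 st  no-port MEM/MEM
c4: i4 st  no-port MEM/MEM
c5: i5 ld  RAW r7
c6: i6 sub  RAW r5
c7: i7,i8 ld;mulh  2-wide

ISSUED = 5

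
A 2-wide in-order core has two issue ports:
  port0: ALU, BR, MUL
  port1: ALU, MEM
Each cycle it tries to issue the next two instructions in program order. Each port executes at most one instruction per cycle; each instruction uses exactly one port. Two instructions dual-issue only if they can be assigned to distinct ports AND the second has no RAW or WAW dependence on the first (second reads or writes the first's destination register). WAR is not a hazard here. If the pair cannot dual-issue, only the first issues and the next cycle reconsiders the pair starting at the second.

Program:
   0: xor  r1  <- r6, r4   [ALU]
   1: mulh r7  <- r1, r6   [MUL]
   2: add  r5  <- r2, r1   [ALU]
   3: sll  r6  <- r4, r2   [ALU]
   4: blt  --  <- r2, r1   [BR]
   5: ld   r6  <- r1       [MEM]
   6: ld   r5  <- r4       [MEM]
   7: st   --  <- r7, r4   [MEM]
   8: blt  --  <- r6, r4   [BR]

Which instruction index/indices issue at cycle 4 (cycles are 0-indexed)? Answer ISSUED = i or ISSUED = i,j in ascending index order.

  cy0 -> i0 (xor.ALU) RAW r1
  cy1 -> i1&i2 (mulh.MUL;add.ALU) dual
  cy2 -> i3&i4 (sll.ALU;blt.BR) dual
  cy3 -> i5 (ld.MEM) no-port MEM/MEM
  cy4 -> i6 (ld.MEM) no-port MEM/MEM
  cy5 -> i7&i8 (st.MEM;blt.BR) dual

ISSUED = 6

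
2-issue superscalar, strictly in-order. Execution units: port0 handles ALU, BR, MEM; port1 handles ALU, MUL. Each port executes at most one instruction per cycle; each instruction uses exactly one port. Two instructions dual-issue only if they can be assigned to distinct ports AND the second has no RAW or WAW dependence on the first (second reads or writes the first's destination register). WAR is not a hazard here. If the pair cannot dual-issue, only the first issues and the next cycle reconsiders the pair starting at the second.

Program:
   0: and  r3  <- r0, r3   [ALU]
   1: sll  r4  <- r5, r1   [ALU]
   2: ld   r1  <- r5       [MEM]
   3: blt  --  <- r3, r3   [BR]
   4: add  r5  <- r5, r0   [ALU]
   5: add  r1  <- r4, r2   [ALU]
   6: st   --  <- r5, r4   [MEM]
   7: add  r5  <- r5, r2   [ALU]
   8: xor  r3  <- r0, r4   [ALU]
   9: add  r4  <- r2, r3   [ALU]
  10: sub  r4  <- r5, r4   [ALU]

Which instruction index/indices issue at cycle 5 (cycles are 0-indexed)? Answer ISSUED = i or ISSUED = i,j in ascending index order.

ISSUED = 9

t=0 i0&i1:and.ALU sll.ALU ; dual
t=1 i2:ld.MEM ; no-port MEM/BR
t=2 i3&i4:blt.BR add.ALU ; dual
t=3 i5&i6:add.ALU st.MEM ; dual
t=4 i7&i8:add.ALU xor.ALU ; dual
t=5 i9:add.ALU ; RAW+WAW r4
t=6 i10:sub.ALU ; tail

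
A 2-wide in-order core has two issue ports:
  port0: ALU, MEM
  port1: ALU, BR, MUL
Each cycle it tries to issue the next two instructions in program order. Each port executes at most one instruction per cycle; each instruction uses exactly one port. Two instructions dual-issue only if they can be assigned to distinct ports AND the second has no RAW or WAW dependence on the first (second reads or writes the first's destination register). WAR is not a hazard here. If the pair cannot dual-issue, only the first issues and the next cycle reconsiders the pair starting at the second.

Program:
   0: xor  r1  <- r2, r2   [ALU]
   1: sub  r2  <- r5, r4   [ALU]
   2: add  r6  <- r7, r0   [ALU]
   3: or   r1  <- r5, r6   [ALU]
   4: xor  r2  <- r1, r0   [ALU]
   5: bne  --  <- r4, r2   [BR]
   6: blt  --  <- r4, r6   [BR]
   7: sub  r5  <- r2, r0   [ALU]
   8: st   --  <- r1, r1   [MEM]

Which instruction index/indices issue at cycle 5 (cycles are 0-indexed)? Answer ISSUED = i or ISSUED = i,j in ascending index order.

ISSUED = 6,7

  cy0 -> i0&i1 (xor;sub) dual
  cy1 -> i2 (add) RAW r6
  cy2 -> i3 (or) RAW r1
  cy3 -> i4 (xor) RAW r2
  cy4 -> i5 (bne) no-port BR/BR
  cy5 -> i6&i7 (blt;sub) dual
  cy6 -> i8 (st) tail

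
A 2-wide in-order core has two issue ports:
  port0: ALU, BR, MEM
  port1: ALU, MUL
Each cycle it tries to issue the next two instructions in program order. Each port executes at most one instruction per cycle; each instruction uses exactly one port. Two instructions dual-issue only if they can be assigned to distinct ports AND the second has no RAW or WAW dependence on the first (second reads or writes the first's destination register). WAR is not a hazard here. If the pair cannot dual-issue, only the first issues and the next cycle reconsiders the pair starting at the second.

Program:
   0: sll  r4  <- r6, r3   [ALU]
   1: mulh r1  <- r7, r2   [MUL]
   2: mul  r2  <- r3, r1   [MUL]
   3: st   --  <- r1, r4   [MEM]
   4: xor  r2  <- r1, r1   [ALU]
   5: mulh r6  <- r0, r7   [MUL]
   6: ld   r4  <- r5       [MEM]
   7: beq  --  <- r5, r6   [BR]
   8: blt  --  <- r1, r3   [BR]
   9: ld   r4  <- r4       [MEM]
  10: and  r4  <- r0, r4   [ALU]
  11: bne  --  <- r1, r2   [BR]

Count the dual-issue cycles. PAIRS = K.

[0] i0/i1  sll.ALU mulh.MUL  -- pair
[1] i2/i3  mul.MUL st.MEM  -- pair
[2] i4/i5  xor.ALU mulh.MUL  -- pair
[3] i6  ld.MEM  -- no-port MEM/BR
[4] i7  beq.BR  -- no-port BR/BR
[5] i8  blt.BR  -- no-port BR/MEM
[6] i9  ld.MEM  -- RAW+WAW r4
[7] i10/i11  and.ALU bne.BR  -- pair

PAIRS = 4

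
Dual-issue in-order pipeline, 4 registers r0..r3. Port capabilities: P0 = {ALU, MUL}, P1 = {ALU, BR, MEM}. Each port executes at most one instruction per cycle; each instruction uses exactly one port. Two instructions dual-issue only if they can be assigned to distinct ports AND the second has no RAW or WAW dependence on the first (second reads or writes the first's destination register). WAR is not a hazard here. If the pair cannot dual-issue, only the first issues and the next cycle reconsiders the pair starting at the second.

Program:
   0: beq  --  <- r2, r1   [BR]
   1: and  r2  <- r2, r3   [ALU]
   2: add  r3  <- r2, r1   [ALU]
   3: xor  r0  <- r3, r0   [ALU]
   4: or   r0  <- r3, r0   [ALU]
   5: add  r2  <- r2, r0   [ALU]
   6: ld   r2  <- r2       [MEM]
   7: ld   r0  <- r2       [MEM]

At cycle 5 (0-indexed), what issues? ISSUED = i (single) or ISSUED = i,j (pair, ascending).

  cy0 -> i0+i1 (beq.BR+and.ALU) pair
  cy1 -> i2 (add.ALU) RAW r3
  cy2 -> i3 (xor.ALU) RAW+WAW r0
  cy3 -> i4 (or.ALU) RAW r0
  cy4 -> i5 (add.ALU) RAW+WAW r2
  cy5 -> i6 (ld.MEM) no-port MEM/MEM
  cy6 -> i7 (ld.MEM) tail

ISSUED = 6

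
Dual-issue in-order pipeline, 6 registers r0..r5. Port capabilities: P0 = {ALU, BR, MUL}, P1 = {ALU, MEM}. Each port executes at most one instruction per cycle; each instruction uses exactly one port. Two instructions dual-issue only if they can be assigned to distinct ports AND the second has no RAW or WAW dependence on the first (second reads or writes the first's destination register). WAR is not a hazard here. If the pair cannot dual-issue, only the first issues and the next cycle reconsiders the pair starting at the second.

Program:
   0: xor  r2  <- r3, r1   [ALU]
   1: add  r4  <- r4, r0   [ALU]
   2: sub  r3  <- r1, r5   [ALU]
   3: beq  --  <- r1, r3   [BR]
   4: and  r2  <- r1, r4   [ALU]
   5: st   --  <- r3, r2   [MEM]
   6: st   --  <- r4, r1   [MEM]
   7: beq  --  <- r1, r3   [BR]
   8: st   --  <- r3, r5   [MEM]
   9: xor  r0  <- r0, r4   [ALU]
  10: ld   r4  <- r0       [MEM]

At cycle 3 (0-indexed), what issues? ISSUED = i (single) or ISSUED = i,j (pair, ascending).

c0: i0,i1 xor/add  pair
c1: i2 sub  RAW r3
c2: i3,i4 beq/and  pair
c3: i5 st  no-port MEM/MEM
c4: i6,i7 st/beq  pair
c5: i8,i9 st/xor  pair
c6: i10 ld  tail

ISSUED = 5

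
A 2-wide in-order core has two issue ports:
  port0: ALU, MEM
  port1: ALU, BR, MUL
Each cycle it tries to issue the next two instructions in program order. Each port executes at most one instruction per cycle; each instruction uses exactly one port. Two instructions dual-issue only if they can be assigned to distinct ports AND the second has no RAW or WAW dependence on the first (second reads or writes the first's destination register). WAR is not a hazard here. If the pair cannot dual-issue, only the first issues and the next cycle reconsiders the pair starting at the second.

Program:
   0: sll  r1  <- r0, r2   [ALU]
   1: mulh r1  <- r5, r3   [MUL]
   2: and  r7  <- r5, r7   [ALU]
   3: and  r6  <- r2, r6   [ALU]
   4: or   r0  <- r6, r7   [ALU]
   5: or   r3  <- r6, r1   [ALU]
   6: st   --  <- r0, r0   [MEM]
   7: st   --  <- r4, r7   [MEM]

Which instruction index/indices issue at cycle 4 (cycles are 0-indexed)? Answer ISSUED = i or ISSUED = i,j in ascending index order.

c0: i0 sll.ALU  WAW r1
c1: i1+i2 mulh.MUL and.ALU  pair
c2: i3 and.ALU  RAW r6
c3: i4+i5 or.ALU or.ALU  pair
c4: i6 st.MEM  no-port MEM/MEM
c5: i7 st.MEM  tail

ISSUED = 6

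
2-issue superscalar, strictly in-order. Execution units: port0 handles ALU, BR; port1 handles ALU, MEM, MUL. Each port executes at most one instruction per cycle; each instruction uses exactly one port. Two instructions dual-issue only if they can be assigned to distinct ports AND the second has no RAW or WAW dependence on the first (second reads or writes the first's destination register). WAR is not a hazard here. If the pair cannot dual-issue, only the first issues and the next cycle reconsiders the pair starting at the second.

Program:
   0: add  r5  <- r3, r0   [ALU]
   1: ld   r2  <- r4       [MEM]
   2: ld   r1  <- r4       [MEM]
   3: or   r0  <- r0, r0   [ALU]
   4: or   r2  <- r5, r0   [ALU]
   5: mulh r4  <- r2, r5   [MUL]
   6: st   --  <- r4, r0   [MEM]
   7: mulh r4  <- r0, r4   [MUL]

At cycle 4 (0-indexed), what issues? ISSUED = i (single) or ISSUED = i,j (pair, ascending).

t=0 i0&i1:add.ALU ld.MEM ; dual
t=1 i2&i3:ld.MEM or.ALU ; dual
t=2 i4:or.ALU ; RAW r2
t=3 i5:mulh.MUL ; no-port MUL/MEM
t=4 i6:st.MEM ; no-port MEM/MUL
t=5 i7:mulh.MUL ; tail

ISSUED = 6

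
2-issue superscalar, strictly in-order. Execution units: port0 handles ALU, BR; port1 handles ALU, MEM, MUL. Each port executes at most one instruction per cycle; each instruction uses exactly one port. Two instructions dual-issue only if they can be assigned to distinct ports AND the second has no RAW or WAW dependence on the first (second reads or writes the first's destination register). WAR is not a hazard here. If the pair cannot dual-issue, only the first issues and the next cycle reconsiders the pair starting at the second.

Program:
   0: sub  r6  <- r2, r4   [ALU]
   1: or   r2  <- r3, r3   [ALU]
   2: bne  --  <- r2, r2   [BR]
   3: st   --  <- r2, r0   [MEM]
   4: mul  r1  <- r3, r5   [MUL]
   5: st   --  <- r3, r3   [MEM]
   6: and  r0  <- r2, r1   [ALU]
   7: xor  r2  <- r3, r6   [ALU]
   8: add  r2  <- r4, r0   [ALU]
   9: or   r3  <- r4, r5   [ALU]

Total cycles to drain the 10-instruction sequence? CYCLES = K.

c0: i0/i1 sub or  2-wide
c1: i2/i3 bne st  2-wide
c2: i4 mul  no-port MUL/MEM
c3: i5/i6 st and  2-wide
c4: i7 xor  WAW r2
c5: i8/i9 add or  2-wide

CYCLES = 6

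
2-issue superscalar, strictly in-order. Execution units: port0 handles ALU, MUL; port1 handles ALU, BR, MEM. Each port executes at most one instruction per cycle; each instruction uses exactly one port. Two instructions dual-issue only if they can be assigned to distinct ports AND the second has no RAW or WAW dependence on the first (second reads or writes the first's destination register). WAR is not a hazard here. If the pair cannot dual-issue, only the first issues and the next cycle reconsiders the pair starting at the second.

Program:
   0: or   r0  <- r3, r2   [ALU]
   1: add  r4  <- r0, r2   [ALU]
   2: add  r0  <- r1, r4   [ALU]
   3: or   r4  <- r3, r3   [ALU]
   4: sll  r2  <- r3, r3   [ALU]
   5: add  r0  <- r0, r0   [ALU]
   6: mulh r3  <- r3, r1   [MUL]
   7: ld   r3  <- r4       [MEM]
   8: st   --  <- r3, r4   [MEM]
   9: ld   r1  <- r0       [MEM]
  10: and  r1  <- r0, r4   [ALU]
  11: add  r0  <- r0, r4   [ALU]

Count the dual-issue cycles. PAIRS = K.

  cy0 -> i0 (or) RAW r0
  cy1 -> i1 (add) RAW r4
  cy2 -> i2,i3 (add;or) pair
  cy3 -> i4,i5 (sll;add) pair
  cy4 -> i6 (mulh) WAW r3
  cy5 -> i7 (ld) no-port MEM/MEM
  cy6 -> i8 (st) no-port MEM/MEM
  cy7 -> i9 (ld) WAW r1
  cy8 -> i10,i11 (and;add) pair

PAIRS = 3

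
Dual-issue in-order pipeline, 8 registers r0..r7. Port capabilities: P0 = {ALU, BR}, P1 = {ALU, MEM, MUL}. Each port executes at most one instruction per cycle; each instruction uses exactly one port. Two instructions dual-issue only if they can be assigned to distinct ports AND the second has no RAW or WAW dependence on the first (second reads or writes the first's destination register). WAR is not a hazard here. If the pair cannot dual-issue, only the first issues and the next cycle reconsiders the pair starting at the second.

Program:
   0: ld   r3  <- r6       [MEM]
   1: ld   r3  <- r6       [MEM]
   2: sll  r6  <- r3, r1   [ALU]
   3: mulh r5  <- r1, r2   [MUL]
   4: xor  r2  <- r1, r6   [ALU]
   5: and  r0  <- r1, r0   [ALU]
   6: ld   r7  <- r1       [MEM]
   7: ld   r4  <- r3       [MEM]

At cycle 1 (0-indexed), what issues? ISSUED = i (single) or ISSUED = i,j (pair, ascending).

ISSUED = 1

#0 head=0: ld.MEM i0 no-port MEM/MEM
#1 head=1: ld.MEM i1 RAW r3
#2 head=2: sll.ALU;mulh.MUL i2+i3 2-wide
#3 head=4: xor.ALU;and.ALU i4+i5 2-wide
#4 head=6: ld.MEM i6 no-port MEM/MEM
#5 head=7: ld.MEM i7 tail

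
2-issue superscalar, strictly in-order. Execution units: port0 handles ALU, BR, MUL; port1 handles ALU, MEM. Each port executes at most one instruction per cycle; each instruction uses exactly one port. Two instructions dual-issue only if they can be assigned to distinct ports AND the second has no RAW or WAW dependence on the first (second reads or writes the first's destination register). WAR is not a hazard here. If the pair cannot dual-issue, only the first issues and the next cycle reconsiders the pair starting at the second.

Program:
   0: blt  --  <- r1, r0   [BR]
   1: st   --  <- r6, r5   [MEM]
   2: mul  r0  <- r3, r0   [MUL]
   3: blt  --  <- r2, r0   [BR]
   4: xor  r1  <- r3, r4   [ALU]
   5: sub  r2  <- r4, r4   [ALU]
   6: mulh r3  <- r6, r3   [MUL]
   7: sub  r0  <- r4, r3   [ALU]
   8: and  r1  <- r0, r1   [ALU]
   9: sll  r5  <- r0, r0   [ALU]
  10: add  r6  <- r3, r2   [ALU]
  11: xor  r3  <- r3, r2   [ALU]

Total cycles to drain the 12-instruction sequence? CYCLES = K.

CYCLES = 7

  cy0 -> i0&i1 (blt/st) pair
  cy1 -> i2 (mul) no-port MUL/BR
  cy2 -> i3&i4 (blt/xor) pair
  cy3 -> i5&i6 (sub/mulh) pair
  cy4 -> i7 (sub) RAW r0
  cy5 -> i8&i9 (and/sll) pair
  cy6 -> i10&i11 (add/xor) pair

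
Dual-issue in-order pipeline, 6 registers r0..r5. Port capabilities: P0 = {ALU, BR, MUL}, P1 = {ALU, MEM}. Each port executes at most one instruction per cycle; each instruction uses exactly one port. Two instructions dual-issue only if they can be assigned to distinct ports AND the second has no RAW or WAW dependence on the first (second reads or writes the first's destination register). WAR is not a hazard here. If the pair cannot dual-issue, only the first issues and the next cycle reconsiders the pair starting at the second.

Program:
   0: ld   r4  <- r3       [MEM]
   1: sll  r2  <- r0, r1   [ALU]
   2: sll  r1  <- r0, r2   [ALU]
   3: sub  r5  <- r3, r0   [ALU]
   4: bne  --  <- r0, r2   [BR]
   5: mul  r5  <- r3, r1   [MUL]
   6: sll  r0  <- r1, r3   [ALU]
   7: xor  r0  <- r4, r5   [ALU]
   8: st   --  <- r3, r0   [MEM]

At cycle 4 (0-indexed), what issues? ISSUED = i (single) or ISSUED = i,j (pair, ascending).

t=0 i0,i1:ld.MEM/sll.ALU ; dual
t=1 i2,i3:sll.ALU/sub.ALU ; dual
t=2 i4:bne.BR ; no-port BR/MUL
t=3 i5,i6:mul.MUL/sll.ALU ; dual
t=4 i7:xor.ALU ; RAW r0
t=5 i8:st.MEM ; tail

ISSUED = 7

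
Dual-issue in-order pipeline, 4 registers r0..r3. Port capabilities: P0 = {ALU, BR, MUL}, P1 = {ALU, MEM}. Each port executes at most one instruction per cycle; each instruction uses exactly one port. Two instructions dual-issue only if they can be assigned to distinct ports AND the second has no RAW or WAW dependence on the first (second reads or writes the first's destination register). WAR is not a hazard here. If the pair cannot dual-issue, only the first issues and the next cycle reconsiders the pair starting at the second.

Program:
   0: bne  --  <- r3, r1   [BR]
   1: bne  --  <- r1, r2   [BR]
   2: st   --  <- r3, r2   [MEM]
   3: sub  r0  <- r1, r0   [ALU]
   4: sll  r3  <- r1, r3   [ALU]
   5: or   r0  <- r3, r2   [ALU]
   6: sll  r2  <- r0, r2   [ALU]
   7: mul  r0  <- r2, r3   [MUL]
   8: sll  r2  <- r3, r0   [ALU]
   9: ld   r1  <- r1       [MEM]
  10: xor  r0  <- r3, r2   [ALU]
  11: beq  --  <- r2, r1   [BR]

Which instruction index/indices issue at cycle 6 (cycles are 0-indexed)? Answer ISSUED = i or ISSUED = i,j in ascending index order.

c0: i0 bne  no-port BR/BR
c1: i1+i2 bne/st  pair
c2: i3+i4 sub/sll  pair
c3: i5 or  RAW r0
c4: i6 sll  RAW r2
c5: i7 mul  RAW r0
c6: i8+i9 sll/ld  pair
c7: i10+i11 xor/beq  pair

ISSUED = 8,9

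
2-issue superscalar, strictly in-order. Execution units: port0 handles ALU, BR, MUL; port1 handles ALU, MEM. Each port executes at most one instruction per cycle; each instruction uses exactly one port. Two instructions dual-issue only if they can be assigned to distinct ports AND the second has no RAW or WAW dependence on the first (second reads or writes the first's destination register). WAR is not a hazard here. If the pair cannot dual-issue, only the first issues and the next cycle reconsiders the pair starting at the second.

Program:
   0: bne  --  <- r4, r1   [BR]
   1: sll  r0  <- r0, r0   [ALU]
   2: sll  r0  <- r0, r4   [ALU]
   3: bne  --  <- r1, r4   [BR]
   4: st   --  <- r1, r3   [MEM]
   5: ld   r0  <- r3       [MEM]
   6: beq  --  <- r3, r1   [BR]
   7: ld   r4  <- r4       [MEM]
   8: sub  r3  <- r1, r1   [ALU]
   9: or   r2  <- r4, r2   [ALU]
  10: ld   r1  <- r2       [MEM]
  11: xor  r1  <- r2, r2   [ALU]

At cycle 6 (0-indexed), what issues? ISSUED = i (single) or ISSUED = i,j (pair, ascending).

0. bne;sll @i0,i1  | pair
1. sll;bne @i2,i3  | pair
2. st @i4  | no-port MEM/MEM
3. ld;beq @i5,i6  | pair
4. ld;sub @i7,i8  | pair
5. or @i9  | RAW r2
6. ld @i10  | WAW r1
7. xor @i11  | tail

ISSUED = 10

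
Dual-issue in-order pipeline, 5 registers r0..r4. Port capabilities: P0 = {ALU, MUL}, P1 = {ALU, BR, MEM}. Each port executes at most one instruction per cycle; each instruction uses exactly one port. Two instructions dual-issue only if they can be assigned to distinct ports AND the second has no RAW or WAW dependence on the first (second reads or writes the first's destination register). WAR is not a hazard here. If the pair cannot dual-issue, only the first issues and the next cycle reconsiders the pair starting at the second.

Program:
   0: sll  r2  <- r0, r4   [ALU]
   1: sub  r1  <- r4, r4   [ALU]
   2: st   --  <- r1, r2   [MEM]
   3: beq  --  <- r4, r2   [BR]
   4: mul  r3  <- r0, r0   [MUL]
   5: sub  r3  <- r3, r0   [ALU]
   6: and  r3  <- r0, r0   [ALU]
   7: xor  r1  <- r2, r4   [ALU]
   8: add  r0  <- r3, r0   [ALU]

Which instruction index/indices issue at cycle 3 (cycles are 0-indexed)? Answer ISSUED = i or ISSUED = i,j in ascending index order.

[0] i0+i1  sll.ALU/sub.ALU  -- dual
[1] i2  st.MEM  -- no-port MEM/BR
[2] i3+i4  beq.BR/mul.MUL  -- dual
[3] i5  sub.ALU  -- WAW r3
[4] i6+i7  and.ALU/xor.ALU  -- dual
[5] i8  add.ALU  -- tail

ISSUED = 5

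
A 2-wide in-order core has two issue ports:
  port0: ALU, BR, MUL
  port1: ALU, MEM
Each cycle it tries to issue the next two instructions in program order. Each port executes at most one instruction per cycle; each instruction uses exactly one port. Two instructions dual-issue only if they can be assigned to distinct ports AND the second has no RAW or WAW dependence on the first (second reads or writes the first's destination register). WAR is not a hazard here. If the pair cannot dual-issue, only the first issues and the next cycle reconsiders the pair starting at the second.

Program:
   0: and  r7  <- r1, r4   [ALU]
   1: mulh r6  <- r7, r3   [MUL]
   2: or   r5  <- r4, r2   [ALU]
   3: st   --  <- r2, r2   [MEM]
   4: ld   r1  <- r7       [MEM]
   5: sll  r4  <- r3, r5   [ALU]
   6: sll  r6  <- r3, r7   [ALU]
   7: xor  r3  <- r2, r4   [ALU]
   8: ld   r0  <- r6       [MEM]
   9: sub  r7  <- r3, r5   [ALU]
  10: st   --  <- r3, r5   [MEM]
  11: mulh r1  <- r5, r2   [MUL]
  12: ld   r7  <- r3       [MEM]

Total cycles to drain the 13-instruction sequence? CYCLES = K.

CYCLES = 8

[0] i0  and.ALU  -- RAW r7
[1] i1,i2  mulh.MUL+or.ALU  -- dual
[2] i3  st.MEM  -- no-port MEM/MEM
[3] i4,i5  ld.MEM+sll.ALU  -- dual
[4] i6,i7  sll.ALU+xor.ALU  -- dual
[5] i8,i9  ld.MEM+sub.ALU  -- dual
[6] i10,i11  st.MEM+mulh.MUL  -- dual
[7] i12  ld.MEM  -- tail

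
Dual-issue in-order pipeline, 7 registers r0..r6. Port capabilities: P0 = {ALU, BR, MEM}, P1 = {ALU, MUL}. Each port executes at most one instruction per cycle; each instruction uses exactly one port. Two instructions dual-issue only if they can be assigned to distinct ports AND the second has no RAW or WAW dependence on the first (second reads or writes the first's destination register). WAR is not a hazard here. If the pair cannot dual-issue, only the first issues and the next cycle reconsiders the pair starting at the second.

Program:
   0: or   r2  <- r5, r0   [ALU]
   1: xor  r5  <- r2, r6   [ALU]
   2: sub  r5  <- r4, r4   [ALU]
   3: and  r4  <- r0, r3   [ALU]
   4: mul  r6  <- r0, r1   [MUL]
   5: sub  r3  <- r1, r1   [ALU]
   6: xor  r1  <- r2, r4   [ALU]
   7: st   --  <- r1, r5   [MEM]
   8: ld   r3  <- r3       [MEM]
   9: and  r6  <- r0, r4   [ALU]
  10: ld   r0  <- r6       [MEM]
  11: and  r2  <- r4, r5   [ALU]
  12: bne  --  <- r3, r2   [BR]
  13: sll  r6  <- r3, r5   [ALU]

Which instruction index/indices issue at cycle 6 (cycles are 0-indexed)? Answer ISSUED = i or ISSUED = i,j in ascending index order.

ISSUED = 8,9

0. or.ALU @i0  | RAW r2
1. xor.ALU @i1  | WAW r5
2. sub.ALU;and.ALU @i2,i3  | dual
3. mul.MUL;sub.ALU @i4,i5  | dual
4. xor.ALU @i6  | RAW r1
5. st.MEM @i7  | no-port MEM/MEM
6. ld.MEM;and.ALU @i8,i9  | dual
7. ld.MEM;and.ALU @i10,i11  | dual
8. bne.BR;sll.ALU @i12,i13  | dual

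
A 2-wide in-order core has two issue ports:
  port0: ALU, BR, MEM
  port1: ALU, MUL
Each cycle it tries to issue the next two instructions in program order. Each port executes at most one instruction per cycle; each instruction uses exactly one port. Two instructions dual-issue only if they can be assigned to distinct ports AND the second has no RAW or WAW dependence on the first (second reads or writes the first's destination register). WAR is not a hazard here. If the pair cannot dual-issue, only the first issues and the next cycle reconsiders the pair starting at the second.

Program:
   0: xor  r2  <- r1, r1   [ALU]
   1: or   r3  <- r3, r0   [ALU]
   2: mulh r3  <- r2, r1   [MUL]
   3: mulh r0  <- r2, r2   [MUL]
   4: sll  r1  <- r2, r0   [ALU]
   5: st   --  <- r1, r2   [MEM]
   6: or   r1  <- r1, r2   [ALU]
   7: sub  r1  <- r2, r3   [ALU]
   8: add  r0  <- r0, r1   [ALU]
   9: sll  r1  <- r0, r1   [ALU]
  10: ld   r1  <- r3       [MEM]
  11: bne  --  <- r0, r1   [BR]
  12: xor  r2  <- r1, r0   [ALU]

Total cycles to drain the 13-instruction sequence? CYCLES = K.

t=0 i0/i1:xor+or ; pair
t=1 i2:mulh ; no-port MUL/MUL
t=2 i3:mulh ; RAW r0
t=3 i4:sll ; RAW r1
t=4 i5/i6:st+or ; pair
t=5 i7:sub ; RAW r1
t=6 i8:add ; RAW r0
t=7 i9:sll ; WAW r1
t=8 i10:ld ; no-port MEM/BR
t=9 i11/i12:bne+xor ; pair

CYCLES = 10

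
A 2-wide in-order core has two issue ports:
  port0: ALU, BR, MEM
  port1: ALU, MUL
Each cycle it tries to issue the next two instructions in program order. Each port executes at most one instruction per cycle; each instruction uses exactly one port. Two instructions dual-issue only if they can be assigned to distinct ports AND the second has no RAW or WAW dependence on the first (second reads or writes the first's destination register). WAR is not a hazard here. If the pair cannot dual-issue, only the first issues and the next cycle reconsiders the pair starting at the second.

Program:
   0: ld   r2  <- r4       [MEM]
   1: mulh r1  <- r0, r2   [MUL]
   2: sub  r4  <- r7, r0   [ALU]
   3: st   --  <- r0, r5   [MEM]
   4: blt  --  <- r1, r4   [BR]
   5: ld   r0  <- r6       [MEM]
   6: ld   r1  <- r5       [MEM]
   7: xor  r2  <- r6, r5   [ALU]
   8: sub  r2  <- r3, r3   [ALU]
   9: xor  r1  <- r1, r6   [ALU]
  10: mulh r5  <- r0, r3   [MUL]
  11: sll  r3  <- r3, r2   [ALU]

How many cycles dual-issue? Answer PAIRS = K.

PAIRS = 4

[0] i0  ld.MEM  -- RAW r2
[1] i1+i2  mulh.MUL sub.ALU  -- pair
[2] i3  st.MEM  -- no-port MEM/BR
[3] i4  blt.BR  -- no-port BR/MEM
[4] i5  ld.MEM  -- no-port MEM/MEM
[5] i6+i7  ld.MEM xor.ALU  -- pair
[6] i8+i9  sub.ALU xor.ALU  -- pair
[7] i10+i11  mulh.MUL sll.ALU  -- pair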